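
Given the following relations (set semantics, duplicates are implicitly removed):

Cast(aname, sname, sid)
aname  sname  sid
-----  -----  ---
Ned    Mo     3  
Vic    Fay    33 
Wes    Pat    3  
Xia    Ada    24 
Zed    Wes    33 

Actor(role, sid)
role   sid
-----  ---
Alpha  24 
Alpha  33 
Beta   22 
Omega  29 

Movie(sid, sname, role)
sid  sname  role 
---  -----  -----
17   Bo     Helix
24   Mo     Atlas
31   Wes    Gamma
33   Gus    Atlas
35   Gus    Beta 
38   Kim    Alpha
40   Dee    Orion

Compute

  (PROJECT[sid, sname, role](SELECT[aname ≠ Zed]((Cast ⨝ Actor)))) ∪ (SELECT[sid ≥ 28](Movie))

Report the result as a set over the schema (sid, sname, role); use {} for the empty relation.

{(24, Ada, Alpha), (31, Wes, Gamma), (33, Fay, Alpha), (33, Gus, Atlas), (35, Gus, Beta), (38, Kim, Alpha), (40, Dee, Orion)}

Joining Cast and Actor on sid yields {(Vic, Fay, 33, Alpha), (Xia, Ada, 24, Alpha), (Zed, Wes, 33, Alpha)}.
σ[aname ≠ Zed]: keep tuples satisfying aname ≠ Zed → {(Vic, Fay, 33, Alpha), (Xia, Ada, 24, Alpha)}
π[sid, sname, role]: project onto (sid, sname, role) → {(24, Ada, Alpha), (33, Fay, Alpha)}
σ[sid ≥ 28]: keep tuples satisfying sid ≥ 28 → {(31, Wes, Gamma), (33, Gus, Atlas), (35, Gus, Beta), (38, Kim, Alpha), (40, Dee, Orion)}
Taking the union: {(24, Ada, Alpha), (31, Wes, Gamma), (33, Fay, Alpha), (33, Gus, Atlas), (35, Gus, Beta), (38, Kim, Alpha), (40, Dee, Orion)}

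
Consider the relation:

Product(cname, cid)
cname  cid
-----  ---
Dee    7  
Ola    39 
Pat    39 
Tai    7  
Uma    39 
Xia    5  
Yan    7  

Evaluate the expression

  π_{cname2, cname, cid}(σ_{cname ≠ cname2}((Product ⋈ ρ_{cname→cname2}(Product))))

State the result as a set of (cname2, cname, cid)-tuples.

ρ[cname→cname2]: schema becomes (cname2, cid); tuples unchanged.
Natural join on cid: {(Dee, 7, Dee), (Dee, 7, Tai), (Dee, 7, Yan), (Ola, 39, Ola), (Ola, 39, Pat), (Ola, 39, Uma), (Pat, 39, Ola), (Pat, 39, Pat), (Pat, 39, Uma), (Tai, 7, Dee), (Tai, 7, Tai), (Tai, 7, Yan), (Uma, 39, Ola), (Uma, 39, Pat), (Uma, 39, Uma), (Xia, 5, Xia), (Yan, 7, Dee), (Yan, 7, Tai), (Yan, 7, Yan)}
Apply σ_{cname ≠ cname2}; surviving tuples: {(Dee, 7, Tai), (Dee, 7, Yan), (Ola, 39, Pat), (Ola, 39, Uma), (Pat, 39, Ola), (Pat, 39, Uma), (Tai, 7, Dee), (Tai, 7, Yan), (Uma, 39, Ola), (Uma, 39, Pat), (Yan, 7, Dee), (Yan, 7, Tai)}
π_{cname2, cname, cid} gives {(Dee, Tai, 7), (Dee, Yan, 7), (Ola, Pat, 39), (Ola, Uma, 39), (Pat, Ola, 39), (Pat, Uma, 39), (Tai, Dee, 7), (Tai, Yan, 7), (Uma, Ola, 39), (Uma, Pat, 39), (Yan, Dee, 7), (Yan, Tai, 7)}.

{(Dee, Tai, 7), (Dee, Yan, 7), (Ola, Pat, 39), (Ola, Uma, 39), (Pat, Ola, 39), (Pat, Uma, 39), (Tai, Dee, 7), (Tai, Yan, 7), (Uma, Ola, 39), (Uma, Pat, 39), (Yan, Dee, 7), (Yan, Tai, 7)}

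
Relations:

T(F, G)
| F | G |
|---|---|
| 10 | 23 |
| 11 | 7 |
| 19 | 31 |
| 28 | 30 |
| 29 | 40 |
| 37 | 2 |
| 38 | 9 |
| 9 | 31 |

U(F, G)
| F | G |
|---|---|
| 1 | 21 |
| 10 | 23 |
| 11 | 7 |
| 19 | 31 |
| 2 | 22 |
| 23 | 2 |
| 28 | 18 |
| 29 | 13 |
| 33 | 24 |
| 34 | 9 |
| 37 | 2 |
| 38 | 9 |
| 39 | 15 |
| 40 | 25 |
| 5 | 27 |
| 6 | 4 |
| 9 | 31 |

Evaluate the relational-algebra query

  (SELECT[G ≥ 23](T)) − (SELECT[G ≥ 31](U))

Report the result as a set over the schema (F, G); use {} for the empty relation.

{(10, 23), (28, 30), (29, 40)}

σ[G ≥ 23]: keep tuples satisfying G ≥ 23 → {(10, 23), (19, 31), (28, 30), (29, 40), (9, 31)}
σ[G ≥ 31]: keep tuples satisfying G ≥ 31 → {(19, 31), (9, 31)}
Set difference of the two operands is {(10, 23), (28, 30), (29, 40)}.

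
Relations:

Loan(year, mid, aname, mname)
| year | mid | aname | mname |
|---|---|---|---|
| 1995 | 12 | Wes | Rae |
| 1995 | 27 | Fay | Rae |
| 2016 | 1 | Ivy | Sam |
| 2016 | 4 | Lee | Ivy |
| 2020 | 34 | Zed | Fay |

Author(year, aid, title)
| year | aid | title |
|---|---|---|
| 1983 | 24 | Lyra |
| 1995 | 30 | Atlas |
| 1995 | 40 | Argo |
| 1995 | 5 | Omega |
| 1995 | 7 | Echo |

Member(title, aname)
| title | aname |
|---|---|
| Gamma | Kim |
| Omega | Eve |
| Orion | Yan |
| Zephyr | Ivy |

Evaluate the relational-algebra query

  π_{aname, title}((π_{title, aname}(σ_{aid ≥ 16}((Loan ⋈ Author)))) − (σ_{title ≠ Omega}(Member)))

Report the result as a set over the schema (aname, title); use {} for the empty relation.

Loan ⋈ Author (natural join on year): {(1995, 12, Wes, Rae, 30, Atlas), (1995, 12, Wes, Rae, 40, Argo), (1995, 12, Wes, Rae, 5, Omega), (1995, 12, Wes, Rae, 7, Echo), (1995, 27, Fay, Rae, 30, Atlas), (1995, 27, Fay, Rae, 40, Argo), (1995, 27, Fay, Rae, 5, Omega), (1995, 27, Fay, Rae, 7, Echo)}
σ[aid ≥ 16]: keep tuples satisfying aid ≥ 16 → {(1995, 12, Wes, Rae, 30, Atlas), (1995, 12, Wes, Rae, 40, Argo), (1995, 27, Fay, Rae, 30, Atlas), (1995, 27, Fay, Rae, 40, Argo)}
π_{title, aname} gives {(Argo, Fay), (Argo, Wes), (Atlas, Fay), (Atlas, Wes)}.
σ[title ≠ Omega]: keep tuples satisfying title ≠ Omega → {(Gamma, Kim), (Orion, Yan), (Zephyr, Ivy)}
Set difference of the two operands is {(Argo, Fay), (Argo, Wes), (Atlas, Fay), (Atlas, Wes)}.
π_{aname, title} gives {(Fay, Argo), (Fay, Atlas), (Wes, Argo), (Wes, Atlas)}.

{(Fay, Argo), (Fay, Atlas), (Wes, Argo), (Wes, Atlas)}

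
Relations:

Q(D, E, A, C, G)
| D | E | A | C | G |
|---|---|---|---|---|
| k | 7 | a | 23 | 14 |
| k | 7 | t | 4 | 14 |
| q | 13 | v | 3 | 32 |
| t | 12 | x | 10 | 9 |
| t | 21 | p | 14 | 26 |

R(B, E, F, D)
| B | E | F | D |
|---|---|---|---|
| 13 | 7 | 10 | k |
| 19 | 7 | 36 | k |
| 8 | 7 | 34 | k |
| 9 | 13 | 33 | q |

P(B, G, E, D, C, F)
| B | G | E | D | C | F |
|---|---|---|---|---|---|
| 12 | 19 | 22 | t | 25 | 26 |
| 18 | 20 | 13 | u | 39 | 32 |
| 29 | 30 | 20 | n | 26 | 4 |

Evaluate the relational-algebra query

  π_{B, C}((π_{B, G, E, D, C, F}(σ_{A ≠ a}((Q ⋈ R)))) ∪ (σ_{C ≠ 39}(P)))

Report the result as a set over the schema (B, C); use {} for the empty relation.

{(12, 25), (13, 4), (19, 4), (29, 26), (8, 4), (9, 3)}

Natural join on D, E: {(k, 7, a, 23, 14, 13, 10), (k, 7, a, 23, 14, 19, 36), (k, 7, a, 23, 14, 8, 34), (k, 7, t, 4, 14, 13, 10), (k, 7, t, 4, 14, 19, 36), (k, 7, t, 4, 14, 8, 34), (q, 13, v, 3, 32, 9, 33)}
Selection A ≠ a: {(k, 7, t, 4, 14, 13, 10), (k, 7, t, 4, 14, 19, 36), (k, 7, t, 4, 14, 8, 34), (q, 13, v, 3, 32, 9, 33)}
Keep only column(s) B, G, E, D, C, F: {(13, 14, 7, k, 4, 10), (19, 14, 7, k, 4, 36), (8, 14, 7, k, 4, 34), (9, 32, 13, q, 3, 33)}
Selection C ≠ 39: {(12, 19, 22, t, 25, 26), (29, 30, 20, n, 26, 4)}
Taking the union: {(12, 19, 22, t, 25, 26), (13, 14, 7, k, 4, 10), (19, 14, 7, k, 4, 36), (29, 30, 20, n, 26, 4), (8, 14, 7, k, 4, 34), (9, 32, 13, q, 3, 33)}
Keep only column(s) B, C: {(12, 25), (13, 4), (19, 4), (29, 26), (8, 4), (9, 3)}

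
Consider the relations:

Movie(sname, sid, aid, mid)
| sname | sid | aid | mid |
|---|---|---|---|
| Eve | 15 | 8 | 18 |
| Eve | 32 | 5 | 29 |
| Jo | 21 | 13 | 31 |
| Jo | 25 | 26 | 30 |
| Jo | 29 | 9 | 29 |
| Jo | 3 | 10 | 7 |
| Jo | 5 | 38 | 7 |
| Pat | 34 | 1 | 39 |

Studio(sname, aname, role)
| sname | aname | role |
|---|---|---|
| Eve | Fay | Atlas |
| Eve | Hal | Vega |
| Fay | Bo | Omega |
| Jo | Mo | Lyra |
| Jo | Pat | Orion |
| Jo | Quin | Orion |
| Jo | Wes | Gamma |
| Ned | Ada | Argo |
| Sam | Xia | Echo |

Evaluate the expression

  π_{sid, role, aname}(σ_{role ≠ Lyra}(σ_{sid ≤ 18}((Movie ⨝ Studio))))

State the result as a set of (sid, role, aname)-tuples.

Natural join on sname: {(Eve, 15, 8, 18, Fay, Atlas), (Eve, 15, 8, 18, Hal, Vega), (Eve, 32, 5, 29, Fay, Atlas), (Eve, 32, 5, 29, Hal, Vega), (Jo, 21, 13, 31, Mo, Lyra), (Jo, 21, 13, 31, Pat, Orion), (Jo, 21, 13, 31, Quin, Orion), (Jo, 21, 13, 31, Wes, Gamma), (Jo, 25, 26, 30, Mo, Lyra), (Jo, 25, 26, 30, Pat, Orion), (Jo, 25, 26, 30, Quin, Orion), (Jo, 25, 26, 30, Wes, Gamma), (Jo, 29, 9, 29, Mo, Lyra), (Jo, 29, 9, 29, Pat, Orion), (Jo, 29, 9, 29, Quin, Orion), (Jo, 29, 9, 29, Wes, Gamma), (Jo, 3, 10, 7, Mo, Lyra), (Jo, 3, 10, 7, Pat, Orion), (Jo, 3, 10, 7, Quin, Orion), (Jo, 3, 10, 7, Wes, Gamma), (Jo, 5, 38, 7, Mo, Lyra), (Jo, 5, 38, 7, Pat, Orion), (Jo, 5, 38, 7, Quin, Orion), (Jo, 5, 38, 7, Wes, Gamma)}
Selection sid ≤ 18: {(Eve, 15, 8, 18, Fay, Atlas), (Eve, 15, 8, 18, Hal, Vega), (Jo, 3, 10, 7, Mo, Lyra), (Jo, 3, 10, 7, Pat, Orion), (Jo, 3, 10, 7, Quin, Orion), (Jo, 3, 10, 7, Wes, Gamma), (Jo, 5, 38, 7, Mo, Lyra), (Jo, 5, 38, 7, Pat, Orion), (Jo, 5, 38, 7, Quin, Orion), (Jo, 5, 38, 7, Wes, Gamma)}
Selection role ≠ Lyra: {(Eve, 15, 8, 18, Fay, Atlas), (Eve, 15, 8, 18, Hal, Vega), (Jo, 3, 10, 7, Pat, Orion), (Jo, 3, 10, 7, Quin, Orion), (Jo, 3, 10, 7, Wes, Gamma), (Jo, 5, 38, 7, Pat, Orion), (Jo, 5, 38, 7, Quin, Orion), (Jo, 5, 38, 7, Wes, Gamma)}
Keep only column(s) sid, role, aname: {(15, Atlas, Fay), (15, Vega, Hal), (3, Gamma, Wes), (3, Orion, Pat), (3, Orion, Quin), (5, Gamma, Wes), (5, Orion, Pat), (5, Orion, Quin)}

{(15, Atlas, Fay), (15, Vega, Hal), (3, Gamma, Wes), (3, Orion, Pat), (3, Orion, Quin), (5, Gamma, Wes), (5, Orion, Pat), (5, Orion, Quin)}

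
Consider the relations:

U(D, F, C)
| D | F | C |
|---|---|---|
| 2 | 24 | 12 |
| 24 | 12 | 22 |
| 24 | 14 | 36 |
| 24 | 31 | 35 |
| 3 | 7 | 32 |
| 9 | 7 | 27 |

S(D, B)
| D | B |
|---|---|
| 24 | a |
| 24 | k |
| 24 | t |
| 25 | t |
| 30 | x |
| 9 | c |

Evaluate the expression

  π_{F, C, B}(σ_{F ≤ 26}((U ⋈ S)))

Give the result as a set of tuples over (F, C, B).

U ⋈ S (natural join on D): {(24, 12, 22, a), (24, 12, 22, k), (24, 12, 22, t), (24, 14, 36, a), (24, 14, 36, k), (24, 14, 36, t), (24, 31, 35, a), (24, 31, 35, k), (24, 31, 35, t), (9, 7, 27, c)}
Filtering on F ≤ 26 leaves {(24, 12, 22, a), (24, 12, 22, k), (24, 12, 22, t), (24, 14, 36, a), (24, 14, 36, k), (24, 14, 36, t), (9, 7, 27, c)}.
Keep only column(s) F, C, B: {(12, 22, a), (12, 22, k), (12, 22, t), (14, 36, a), (14, 36, k), (14, 36, t), (7, 27, c)}

{(12, 22, a), (12, 22, k), (12, 22, t), (14, 36, a), (14, 36, k), (14, 36, t), (7, 27, c)}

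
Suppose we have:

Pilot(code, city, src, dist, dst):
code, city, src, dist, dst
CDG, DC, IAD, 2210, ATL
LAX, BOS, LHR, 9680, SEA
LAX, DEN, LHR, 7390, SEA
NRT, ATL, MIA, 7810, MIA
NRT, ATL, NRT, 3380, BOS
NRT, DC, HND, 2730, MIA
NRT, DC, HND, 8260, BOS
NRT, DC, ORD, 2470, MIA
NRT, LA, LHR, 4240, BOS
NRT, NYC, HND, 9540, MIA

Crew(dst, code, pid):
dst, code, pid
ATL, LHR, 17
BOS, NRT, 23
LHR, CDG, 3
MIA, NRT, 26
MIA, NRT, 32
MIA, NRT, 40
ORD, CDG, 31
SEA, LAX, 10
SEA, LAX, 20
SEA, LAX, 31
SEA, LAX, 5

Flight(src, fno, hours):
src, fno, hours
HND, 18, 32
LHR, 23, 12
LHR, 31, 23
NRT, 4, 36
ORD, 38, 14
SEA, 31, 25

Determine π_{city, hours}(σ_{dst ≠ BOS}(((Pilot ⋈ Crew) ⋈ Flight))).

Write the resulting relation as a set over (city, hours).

{(BOS, 12), (BOS, 23), (DC, 14), (DC, 32), (DEN, 12), (DEN, 23), (NYC, 32)}

Natural join on code, dst: {(LAX, BOS, LHR, 9680, SEA, 10), (LAX, BOS, LHR, 9680, SEA, 20), (LAX, BOS, LHR, 9680, SEA, 31), (LAX, BOS, LHR, 9680, SEA, 5), (LAX, DEN, LHR, 7390, SEA, 10), (LAX, DEN, LHR, 7390, SEA, 20), (LAX, DEN, LHR, 7390, SEA, 31), (LAX, DEN, LHR, 7390, SEA, 5), (NRT, ATL, MIA, 7810, MIA, 26), (NRT, ATL, MIA, 7810, MIA, 32), (NRT, ATL, MIA, 7810, MIA, 40), (NRT, ATL, NRT, 3380, BOS, 23), (NRT, DC, HND, 2730, MIA, 26), (NRT, DC, HND, 2730, MIA, 32), (NRT, DC, HND, 2730, MIA, 40), (NRT, DC, HND, 8260, BOS, 23), (NRT, DC, ORD, 2470, MIA, 26), (NRT, DC, ORD, 2470, MIA, 32), (NRT, DC, ORD, 2470, MIA, 40), (NRT, LA, LHR, 4240, BOS, 23), (NRT, NYC, HND, 9540, MIA, 26), (NRT, NYC, HND, 9540, MIA, 32), (NRT, NYC, HND, 9540, MIA, 40)}
Natural join on src: {(LAX, BOS, LHR, 9680, SEA, 10, 23, 12), (LAX, BOS, LHR, 9680, SEA, 10, 31, 23), (LAX, BOS, LHR, 9680, SEA, 20, 23, 12), (LAX, BOS, LHR, 9680, SEA, 20, 31, 23), (LAX, BOS, LHR, 9680, SEA, 31, 23, 12), (LAX, BOS, LHR, 9680, SEA, 31, 31, 23), (LAX, BOS, LHR, 9680, SEA, 5, 23, 12), (LAX, BOS, LHR, 9680, SEA, 5, 31, 23), (LAX, DEN, LHR, 7390, SEA, 10, 23, 12), (LAX, DEN, LHR, 7390, SEA, 10, 31, 23), (LAX, DEN, LHR, 7390, SEA, 20, 23, 12), (LAX, DEN, LHR, 7390, SEA, 20, 31, 23), (LAX, DEN, LHR, 7390, SEA, 31, 23, 12), (LAX, DEN, LHR, 7390, SEA, 31, 31, 23), (LAX, DEN, LHR, 7390, SEA, 5, 23, 12), (LAX, DEN, LHR, 7390, SEA, 5, 31, 23), (NRT, ATL, NRT, 3380, BOS, 23, 4, 36), (NRT, DC, HND, 2730, MIA, 26, 18, 32), (NRT, DC, HND, 2730, MIA, 32, 18, 32), (NRT, DC, HND, 2730, MIA, 40, 18, 32), (NRT, DC, HND, 8260, BOS, 23, 18, 32), (NRT, DC, ORD, 2470, MIA, 26, 38, 14), (NRT, DC, ORD, 2470, MIA, 32, 38, 14), (NRT, DC, ORD, 2470, MIA, 40, 38, 14), (NRT, LA, LHR, 4240, BOS, 23, 23, 12), (NRT, LA, LHR, 4240, BOS, 23, 31, 23), (NRT, NYC, HND, 9540, MIA, 26, 18, 32), (NRT, NYC, HND, 9540, MIA, 32, 18, 32), (NRT, NYC, HND, 9540, MIA, 40, 18, 32)}
Apply σ_{dst ≠ BOS}; surviving tuples: {(LAX, BOS, LHR, 9680, SEA, 10, 23, 12), (LAX, BOS, LHR, 9680, SEA, 10, 31, 23), (LAX, BOS, LHR, 9680, SEA, 20, 23, 12), (LAX, BOS, LHR, 9680, SEA, 20, 31, 23), (LAX, BOS, LHR, 9680, SEA, 31, 23, 12), (LAX, BOS, LHR, 9680, SEA, 31, 31, 23), (LAX, BOS, LHR, 9680, SEA, 5, 23, 12), (LAX, BOS, LHR, 9680, SEA, 5, 31, 23), (LAX, DEN, LHR, 7390, SEA, 10, 23, 12), (LAX, DEN, LHR, 7390, SEA, 10, 31, 23), (LAX, DEN, LHR, 7390, SEA, 20, 23, 12), (LAX, DEN, LHR, 7390, SEA, 20, 31, 23), (LAX, DEN, LHR, 7390, SEA, 31, 23, 12), (LAX, DEN, LHR, 7390, SEA, 31, 31, 23), (LAX, DEN, LHR, 7390, SEA, 5, 23, 12), (LAX, DEN, LHR, 7390, SEA, 5, 31, 23), (NRT, DC, HND, 2730, MIA, 26, 18, 32), (NRT, DC, HND, 2730, MIA, 32, 18, 32), (NRT, DC, HND, 2730, MIA, 40, 18, 32), (NRT, DC, ORD, 2470, MIA, 26, 38, 14), (NRT, DC, ORD, 2470, MIA, 32, 38, 14), (NRT, DC, ORD, 2470, MIA, 40, 38, 14), (NRT, NYC, HND, 9540, MIA, 26, 18, 32), (NRT, NYC, HND, 9540, MIA, 32, 18, 32), (NRT, NYC, HND, 9540, MIA, 40, 18, 32)}
Keep only column(s) city, hours (18 duplicate(s) eliminated): {(BOS, 12), (BOS, 23), (DC, 14), (DC, 32), (DEN, 12), (DEN, 23), (NYC, 32)}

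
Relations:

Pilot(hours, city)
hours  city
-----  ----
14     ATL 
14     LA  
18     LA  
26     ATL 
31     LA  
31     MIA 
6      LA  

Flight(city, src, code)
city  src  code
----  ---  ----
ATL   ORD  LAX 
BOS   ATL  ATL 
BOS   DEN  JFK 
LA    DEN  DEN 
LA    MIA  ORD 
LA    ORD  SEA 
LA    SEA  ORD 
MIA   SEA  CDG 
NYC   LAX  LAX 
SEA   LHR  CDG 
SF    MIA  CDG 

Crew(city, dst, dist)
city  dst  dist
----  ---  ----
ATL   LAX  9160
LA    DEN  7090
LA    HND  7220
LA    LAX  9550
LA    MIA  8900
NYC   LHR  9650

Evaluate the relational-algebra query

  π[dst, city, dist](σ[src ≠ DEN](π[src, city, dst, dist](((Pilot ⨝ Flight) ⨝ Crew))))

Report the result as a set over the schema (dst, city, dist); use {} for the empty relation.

{(DEN, LA, 7090), (HND, LA, 7220), (LAX, ATL, 9160), (LAX, LA, 9550), (MIA, LA, 8900)}

Pilot ⋈ Flight (natural join on city): {(14, ATL, ORD, LAX), (14, LA, DEN, DEN), (14, LA, MIA, ORD), (14, LA, ORD, SEA), (14, LA, SEA, ORD), (18, LA, DEN, DEN), (18, LA, MIA, ORD), (18, LA, ORD, SEA), (18, LA, SEA, ORD), (26, ATL, ORD, LAX), (31, LA, DEN, DEN), (31, LA, MIA, ORD), (31, LA, ORD, SEA), (31, LA, SEA, ORD), (31, MIA, SEA, CDG), (6, LA, DEN, DEN), (6, LA, MIA, ORD), (6, LA, ORD, SEA), (6, LA, SEA, ORD)}
(Pilot ⨝ Flight) ⋈ Crew (natural join on city): {(14, ATL, ORD, LAX, LAX, 9160), (14, LA, DEN, DEN, DEN, 7090), (14, LA, DEN, DEN, HND, 7220), (14, LA, DEN, DEN, LAX, 9550), (14, LA, DEN, DEN, MIA, 8900), (14, LA, MIA, ORD, DEN, 7090), (14, LA, MIA, ORD, HND, 7220), (14, LA, MIA, ORD, LAX, 9550), (14, LA, MIA, ORD, MIA, 8900), (14, LA, ORD, SEA, DEN, 7090), (14, LA, ORD, SEA, HND, 7220), (14, LA, ORD, SEA, LAX, 9550), (14, LA, ORD, SEA, MIA, 8900), (14, LA, SEA, ORD, DEN, 7090), (14, LA, SEA, ORD, HND, 7220), (14, LA, SEA, ORD, LAX, 9550), (14, LA, SEA, ORD, MIA, 8900), (18, LA, DEN, DEN, DEN, 7090), (18, LA, DEN, DEN, HND, 7220), (18, LA, DEN, DEN, LAX, 9550), (18, LA, DEN, DEN, MIA, 8900), (18, LA, MIA, ORD, DEN, 7090), (18, LA, MIA, ORD, HND, 7220), (18, LA, MIA, ORD, LAX, 9550), (18, LA, MIA, ORD, MIA, 8900), (18, LA, ORD, SEA, DEN, 7090), (18, LA, ORD, SEA, HND, 7220), (18, LA, ORD, SEA, LAX, 9550), (18, LA, ORD, SEA, MIA, 8900), (18, LA, SEA, ORD, DEN, 7090), (18, LA, SEA, ORD, HND, 7220), (18, LA, SEA, ORD, LAX, 9550), (18, LA, SEA, ORD, MIA, 8900), (26, ATL, ORD, LAX, LAX, 9160), (31, LA, DEN, DEN, DEN, 7090), (31, LA, DEN, DEN, HND, 7220), (31, LA, DEN, DEN, LAX, 9550), (31, LA, DEN, DEN, MIA, 8900), (31, LA, MIA, ORD, DEN, 7090), (31, LA, MIA, ORD, HND, 7220), (31, LA, MIA, ORD, LAX, 9550), (31, LA, MIA, ORD, MIA, 8900), (31, LA, ORD, SEA, DEN, 7090), (31, LA, ORD, SEA, HND, 7220), (31, LA, ORD, SEA, LAX, 9550), (31, LA, ORD, SEA, MIA, 8900), (31, LA, SEA, ORD, DEN, 7090), (31, LA, SEA, ORD, HND, 7220), (31, LA, SEA, ORD, LAX, 9550), (31, LA, SEA, ORD, MIA, 8900), (6, LA, DEN, DEN, DEN, 7090), (6, LA, DEN, DEN, HND, 7220), (6, LA, DEN, DEN, LAX, 9550), (6, LA, DEN, DEN, MIA, 8900), (6, LA, MIA, ORD, DEN, 7090), (6, LA, MIA, ORD, HND, 7220), (6, LA, MIA, ORD, LAX, 9550), (6, LA, MIA, ORD, MIA, 8900), (6, LA, ORD, SEA, DEN, 7090), (6, LA, ORD, SEA, HND, 7220), (6, LA, ORD, SEA, LAX, 9550), (6, LA, ORD, SEA, MIA, 8900), (6, LA, SEA, ORD, DEN, 7090), (6, LA, SEA, ORD, HND, 7220), (6, LA, SEA, ORD, LAX, 9550), (6, LA, SEA, ORD, MIA, 8900)}
Projecting to src, city, dst, dist (49 duplicate(s) eliminated): {(DEN, LA, DEN, 7090), (DEN, LA, HND, 7220), (DEN, LA, LAX, 9550), (DEN, LA, MIA, 8900), (MIA, LA, DEN, 7090), (MIA, LA, HND, 7220), (MIA, LA, LAX, 9550), (MIA, LA, MIA, 8900), (ORD, ATL, LAX, 9160), (ORD, LA, DEN, 7090), (ORD, LA, HND, 7220), (ORD, LA, LAX, 9550), (ORD, LA, MIA, 8900), (SEA, LA, DEN, 7090), (SEA, LA, HND, 7220), (SEA, LA, LAX, 9550), (SEA, LA, MIA, 8900)}
σ[src ≠ DEN]: keep tuples satisfying src ≠ DEN → {(MIA, LA, DEN, 7090), (MIA, LA, HND, 7220), (MIA, LA, LAX, 9550), (MIA, LA, MIA, 8900), (ORD, ATL, LAX, 9160), (ORD, LA, DEN, 7090), (ORD, LA, HND, 7220), (ORD, LA, LAX, 9550), (ORD, LA, MIA, 8900), (SEA, LA, DEN, 7090), (SEA, LA, HND, 7220), (SEA, LA, LAX, 9550), (SEA, LA, MIA, 8900)}
Projecting to dst, city, dist (8 duplicate(s) eliminated): {(DEN, LA, 7090), (HND, LA, 7220), (LAX, ATL, 9160), (LAX, LA, 9550), (MIA, LA, 8900)}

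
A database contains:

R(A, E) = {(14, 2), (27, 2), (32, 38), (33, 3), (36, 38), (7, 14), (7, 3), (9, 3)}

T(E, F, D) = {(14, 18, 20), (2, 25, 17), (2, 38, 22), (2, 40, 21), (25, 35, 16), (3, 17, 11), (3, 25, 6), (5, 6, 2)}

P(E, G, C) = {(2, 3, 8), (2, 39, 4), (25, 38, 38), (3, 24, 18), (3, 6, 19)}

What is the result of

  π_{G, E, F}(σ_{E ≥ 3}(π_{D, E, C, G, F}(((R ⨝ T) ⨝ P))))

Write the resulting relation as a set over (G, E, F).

R ⋈ T (natural join on E): {(14, 2, 25, 17), (14, 2, 38, 22), (14, 2, 40, 21), (27, 2, 25, 17), (27, 2, 38, 22), (27, 2, 40, 21), (33, 3, 17, 11), (33, 3, 25, 6), (7, 14, 18, 20), (7, 3, 17, 11), (7, 3, 25, 6), (9, 3, 17, 11), (9, 3, 25, 6)}
(R ⨝ T) ⋈ P (natural join on E): {(14, 2, 25, 17, 3, 8), (14, 2, 25, 17, 39, 4), (14, 2, 38, 22, 3, 8), (14, 2, 38, 22, 39, 4), (14, 2, 40, 21, 3, 8), (14, 2, 40, 21, 39, 4), (27, 2, 25, 17, 3, 8), (27, 2, 25, 17, 39, 4), (27, 2, 38, 22, 3, 8), (27, 2, 38, 22, 39, 4), (27, 2, 40, 21, 3, 8), (27, 2, 40, 21, 39, 4), (33, 3, 17, 11, 24, 18), (33, 3, 17, 11, 6, 19), (33, 3, 25, 6, 24, 18), (33, 3, 25, 6, 6, 19), (7, 3, 17, 11, 24, 18), (7, 3, 17, 11, 6, 19), (7, 3, 25, 6, 24, 18), (7, 3, 25, 6, 6, 19), (9, 3, 17, 11, 24, 18), (9, 3, 17, 11, 6, 19), (9, 3, 25, 6, 24, 18), (9, 3, 25, 6, 6, 19)}
π_{D, E, C, G, F} gives {(11, 3, 18, 24, 17), (11, 3, 19, 6, 17), (17, 2, 4, 39, 25), (17, 2, 8, 3, 25), (21, 2, 4, 39, 40), (21, 2, 8, 3, 40), (22, 2, 4, 39, 38), (22, 2, 8, 3, 38), (6, 3, 18, 24, 25), (6, 3, 19, 6, 25)} (14 duplicate(s) eliminated).
Selection E ≥ 3: {(11, 3, 18, 24, 17), (11, 3, 19, 6, 17), (6, 3, 18, 24, 25), (6, 3, 19, 6, 25)}
π_{G, E, F} gives {(24, 3, 17), (24, 3, 25), (6, 3, 17), (6, 3, 25)}.

{(24, 3, 17), (24, 3, 25), (6, 3, 17), (6, 3, 25)}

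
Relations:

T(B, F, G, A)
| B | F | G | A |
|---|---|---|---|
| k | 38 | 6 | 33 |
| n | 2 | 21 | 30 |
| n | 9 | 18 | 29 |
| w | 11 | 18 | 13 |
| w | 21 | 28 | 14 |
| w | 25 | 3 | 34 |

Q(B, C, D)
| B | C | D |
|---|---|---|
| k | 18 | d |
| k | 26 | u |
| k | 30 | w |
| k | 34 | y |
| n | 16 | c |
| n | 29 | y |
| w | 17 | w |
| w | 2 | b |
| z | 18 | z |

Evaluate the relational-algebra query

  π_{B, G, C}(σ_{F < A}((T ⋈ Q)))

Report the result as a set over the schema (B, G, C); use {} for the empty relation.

{(n, 18, 16), (n, 18, 29), (n, 21, 16), (n, 21, 29), (w, 18, 17), (w, 18, 2), (w, 3, 17), (w, 3, 2)}

Joining T and Q on B yields {(k, 38, 6, 33, 18, d), (k, 38, 6, 33, 26, u), (k, 38, 6, 33, 30, w), (k, 38, 6, 33, 34, y), (n, 2, 21, 30, 16, c), (n, 2, 21, 30, 29, y), (n, 9, 18, 29, 16, c), (n, 9, 18, 29, 29, y), (w, 11, 18, 13, 17, w), (w, 11, 18, 13, 2, b), (w, 21, 28, 14, 17, w), (w, 21, 28, 14, 2, b), (w, 25, 3, 34, 17, w), (w, 25, 3, 34, 2, b)}.
Selection F < A: {(n, 2, 21, 30, 16, c), (n, 2, 21, 30, 29, y), (n, 9, 18, 29, 16, c), (n, 9, 18, 29, 29, y), (w, 11, 18, 13, 17, w), (w, 11, 18, 13, 2, b), (w, 25, 3, 34, 17, w), (w, 25, 3, 34, 2, b)}
Keep only column(s) B, G, C: {(n, 18, 16), (n, 18, 29), (n, 21, 16), (n, 21, 29), (w, 18, 17), (w, 18, 2), (w, 3, 17), (w, 3, 2)}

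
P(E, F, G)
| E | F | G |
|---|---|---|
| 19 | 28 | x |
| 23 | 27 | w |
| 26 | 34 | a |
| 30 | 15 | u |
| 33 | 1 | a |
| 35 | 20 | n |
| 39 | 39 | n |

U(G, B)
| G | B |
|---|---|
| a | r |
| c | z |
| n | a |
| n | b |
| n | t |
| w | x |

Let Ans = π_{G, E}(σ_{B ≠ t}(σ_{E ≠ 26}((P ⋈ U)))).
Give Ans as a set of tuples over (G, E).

{(a, 33), (n, 35), (n, 39), (w, 23)}

Natural join on G: {(23, 27, w, x), (26, 34, a, r), (33, 1, a, r), (35, 20, n, a), (35, 20, n, b), (35, 20, n, t), (39, 39, n, a), (39, 39, n, b), (39, 39, n, t)}
σ[E ≠ 26]: keep tuples satisfying E ≠ 26 → {(23, 27, w, x), (33, 1, a, r), (35, 20, n, a), (35, 20, n, b), (35, 20, n, t), (39, 39, n, a), (39, 39, n, b), (39, 39, n, t)}
σ[B ≠ t]: keep tuples satisfying B ≠ t → {(23, 27, w, x), (33, 1, a, r), (35, 20, n, a), (35, 20, n, b), (39, 39, n, a), (39, 39, n, b)}
Projecting to G, E (2 duplicate(s) eliminated): {(a, 33), (n, 35), (n, 39), (w, 23)}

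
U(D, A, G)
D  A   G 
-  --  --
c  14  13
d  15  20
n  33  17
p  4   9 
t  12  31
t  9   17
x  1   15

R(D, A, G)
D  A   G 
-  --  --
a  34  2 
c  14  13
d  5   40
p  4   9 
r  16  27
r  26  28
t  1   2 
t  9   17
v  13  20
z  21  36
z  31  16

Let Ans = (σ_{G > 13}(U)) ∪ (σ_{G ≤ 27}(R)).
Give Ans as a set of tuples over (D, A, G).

Apply σ_{G > 13}; surviving tuples: {(d, 15, 20), (n, 33, 17), (t, 12, 31), (t, 9, 17), (x, 1, 15)}
Apply σ_{G ≤ 27}; surviving tuples: {(a, 34, 2), (c, 14, 13), (p, 4, 9), (r, 16, 27), (t, 1, 2), (t, 9, 17), (v, 13, 20), (z, 31, 16)}
Union: {(d, 15, 20), (n, 33, 17), (t, 12, 31), (t, 9, 17), (x, 1, 15)} with {(a, 34, 2), (c, 14, 13), (p, 4, 9), (r, 16, 27), (t, 1, 2), (t, 9, 17), (v, 13, 20), (z, 31, 16)} → {(a, 34, 2), (c, 14, 13), (d, 15, 20), (n, 33, 17), (p, 4, 9), (r, 16, 27), (t, 1, 2), (t, 12, 31), (t, 9, 17), (v, 13, 20), (x, 1, 15), (z, 31, 16)}

{(a, 34, 2), (c, 14, 13), (d, 15, 20), (n, 33, 17), (p, 4, 9), (r, 16, 27), (t, 1, 2), (t, 12, 31), (t, 9, 17), (v, 13, 20), (x, 1, 15), (z, 31, 16)}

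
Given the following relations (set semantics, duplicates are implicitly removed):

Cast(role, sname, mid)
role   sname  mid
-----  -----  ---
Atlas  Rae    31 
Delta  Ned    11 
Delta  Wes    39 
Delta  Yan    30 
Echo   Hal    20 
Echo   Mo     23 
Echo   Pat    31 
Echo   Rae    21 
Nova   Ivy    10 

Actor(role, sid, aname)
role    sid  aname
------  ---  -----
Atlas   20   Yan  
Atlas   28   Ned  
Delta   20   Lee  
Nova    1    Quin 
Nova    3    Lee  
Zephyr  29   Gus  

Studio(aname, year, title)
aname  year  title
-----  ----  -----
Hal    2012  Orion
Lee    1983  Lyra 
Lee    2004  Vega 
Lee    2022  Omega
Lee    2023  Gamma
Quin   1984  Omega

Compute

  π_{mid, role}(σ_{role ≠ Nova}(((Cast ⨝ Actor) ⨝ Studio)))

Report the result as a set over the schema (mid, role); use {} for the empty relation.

{(11, Delta), (30, Delta), (39, Delta)}

Natural join on role: {(Atlas, Rae, 31, 20, Yan), (Atlas, Rae, 31, 28, Ned), (Delta, Ned, 11, 20, Lee), (Delta, Wes, 39, 20, Lee), (Delta, Yan, 30, 20, Lee), (Nova, Ivy, 10, 1, Quin), (Nova, Ivy, 10, 3, Lee)}
Natural join on aname: {(Delta, Ned, 11, 20, Lee, 1983, Lyra), (Delta, Ned, 11, 20, Lee, 2004, Vega), (Delta, Ned, 11, 20, Lee, 2022, Omega), (Delta, Ned, 11, 20, Lee, 2023, Gamma), (Delta, Wes, 39, 20, Lee, 1983, Lyra), (Delta, Wes, 39, 20, Lee, 2004, Vega), (Delta, Wes, 39, 20, Lee, 2022, Omega), (Delta, Wes, 39, 20, Lee, 2023, Gamma), (Delta, Yan, 30, 20, Lee, 1983, Lyra), (Delta, Yan, 30, 20, Lee, 2004, Vega), (Delta, Yan, 30, 20, Lee, 2022, Omega), (Delta, Yan, 30, 20, Lee, 2023, Gamma), (Nova, Ivy, 10, 1, Quin, 1984, Omega), (Nova, Ivy, 10, 3, Lee, 1983, Lyra), (Nova, Ivy, 10, 3, Lee, 2004, Vega), (Nova, Ivy, 10, 3, Lee, 2022, Omega), (Nova, Ivy, 10, 3, Lee, 2023, Gamma)}
Filtering on role ≠ Nova leaves {(Delta, Ned, 11, 20, Lee, 1983, Lyra), (Delta, Ned, 11, 20, Lee, 2004, Vega), (Delta, Ned, 11, 20, Lee, 2022, Omega), (Delta, Ned, 11, 20, Lee, 2023, Gamma), (Delta, Wes, 39, 20, Lee, 1983, Lyra), (Delta, Wes, 39, 20, Lee, 2004, Vega), (Delta, Wes, 39, 20, Lee, 2022, Omega), (Delta, Wes, 39, 20, Lee, 2023, Gamma), (Delta, Yan, 30, 20, Lee, 1983, Lyra), (Delta, Yan, 30, 20, Lee, 2004, Vega), (Delta, Yan, 30, 20, Lee, 2022, Omega), (Delta, Yan, 30, 20, Lee, 2023, Gamma)}.
Projecting to mid, role (9 duplicate(s) eliminated): {(11, Delta), (30, Delta), (39, Delta)}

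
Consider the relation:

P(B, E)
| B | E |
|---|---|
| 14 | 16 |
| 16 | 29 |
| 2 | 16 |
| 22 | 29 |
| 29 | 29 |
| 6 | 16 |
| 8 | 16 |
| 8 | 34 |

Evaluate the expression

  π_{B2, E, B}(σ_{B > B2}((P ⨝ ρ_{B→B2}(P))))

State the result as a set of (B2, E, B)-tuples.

ρ[B→B2]: schema becomes (B2, E); tuples unchanged.
Natural join on E: {(14, 16, 14), (14, 16, 2), (14, 16, 6), (14, 16, 8), (16, 29, 16), (16, 29, 22), (16, 29, 29), (2, 16, 14), (2, 16, 2), (2, 16, 6), (2, 16, 8), (22, 29, 16), (22, 29, 22), (22, 29, 29), (29, 29, 16), (29, 29, 22), (29, 29, 29), (6, 16, 14), (6, 16, 2), (6, 16, 6), (6, 16, 8), (8, 16, 14), (8, 16, 2), (8, 16, 6), (8, 16, 8), (8, 34, 8)}
Filtering on B > B2 leaves {(14, 16, 2), (14, 16, 6), (14, 16, 8), (22, 29, 16), (29, 29, 16), (29, 29, 22), (6, 16, 2), (8, 16, 2), (8, 16, 6)}.
Keep only column(s) B2, E, B: {(16, 29, 22), (16, 29, 29), (2, 16, 14), (2, 16, 6), (2, 16, 8), (22, 29, 29), (6, 16, 14), (6, 16, 8), (8, 16, 14)}

{(16, 29, 22), (16, 29, 29), (2, 16, 14), (2, 16, 6), (2, 16, 8), (22, 29, 29), (6, 16, 14), (6, 16, 8), (8, 16, 14)}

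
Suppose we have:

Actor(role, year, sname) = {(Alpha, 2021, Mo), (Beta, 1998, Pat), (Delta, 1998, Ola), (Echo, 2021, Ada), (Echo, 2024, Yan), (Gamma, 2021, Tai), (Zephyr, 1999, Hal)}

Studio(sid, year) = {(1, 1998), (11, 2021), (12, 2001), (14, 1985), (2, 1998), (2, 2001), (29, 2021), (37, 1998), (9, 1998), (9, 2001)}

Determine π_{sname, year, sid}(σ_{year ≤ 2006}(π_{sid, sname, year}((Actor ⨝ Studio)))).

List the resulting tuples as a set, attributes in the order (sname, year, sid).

{(Ola, 1998, 1), (Ola, 1998, 2), (Ola, 1998, 37), (Ola, 1998, 9), (Pat, 1998, 1), (Pat, 1998, 2), (Pat, 1998, 37), (Pat, 1998, 9)}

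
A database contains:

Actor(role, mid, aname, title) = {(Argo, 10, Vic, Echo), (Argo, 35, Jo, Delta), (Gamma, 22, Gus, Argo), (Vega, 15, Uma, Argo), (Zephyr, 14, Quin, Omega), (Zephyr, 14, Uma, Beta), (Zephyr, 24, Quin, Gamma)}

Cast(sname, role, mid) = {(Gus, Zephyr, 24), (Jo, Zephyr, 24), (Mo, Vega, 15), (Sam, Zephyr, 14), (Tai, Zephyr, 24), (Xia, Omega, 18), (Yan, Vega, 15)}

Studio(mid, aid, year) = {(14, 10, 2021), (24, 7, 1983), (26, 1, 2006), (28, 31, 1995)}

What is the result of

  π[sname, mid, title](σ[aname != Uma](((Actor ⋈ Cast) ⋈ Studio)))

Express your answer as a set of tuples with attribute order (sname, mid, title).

Natural join on role, mid: {(Vega, 15, Uma, Argo, Mo), (Vega, 15, Uma, Argo, Yan), (Zephyr, 14, Quin, Omega, Sam), (Zephyr, 14, Uma, Beta, Sam), (Zephyr, 24, Quin, Gamma, Gus), (Zephyr, 24, Quin, Gamma, Jo), (Zephyr, 24, Quin, Gamma, Tai)}
Natural join on mid: {(Zephyr, 14, Quin, Omega, Sam, 10, 2021), (Zephyr, 14, Uma, Beta, Sam, 10, 2021), (Zephyr, 24, Quin, Gamma, Gus, 7, 1983), (Zephyr, 24, Quin, Gamma, Jo, 7, 1983), (Zephyr, 24, Quin, Gamma, Tai, 7, 1983)}
Filtering on aname != Uma leaves {(Zephyr, 14, Quin, Omega, Sam, 10, 2021), (Zephyr, 24, Quin, Gamma, Gus, 7, 1983), (Zephyr, 24, Quin, Gamma, Jo, 7, 1983), (Zephyr, 24, Quin, Gamma, Tai, 7, 1983)}.
Projecting to sname, mid, title: {(Gus, 24, Gamma), (Jo, 24, Gamma), (Sam, 14, Omega), (Tai, 24, Gamma)}

{(Gus, 24, Gamma), (Jo, 24, Gamma), (Sam, 14, Omega), (Tai, 24, Gamma)}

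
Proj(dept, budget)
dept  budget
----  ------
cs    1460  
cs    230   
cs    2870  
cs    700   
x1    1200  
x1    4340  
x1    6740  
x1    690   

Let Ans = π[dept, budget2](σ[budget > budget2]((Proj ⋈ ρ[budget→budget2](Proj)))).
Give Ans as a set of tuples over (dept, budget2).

{(cs, 1460), (cs, 230), (cs, 700), (x1, 1200), (x1, 4340), (x1, 690)}

ρ[budget→budget2]: schema becomes (dept, budget2); tuples unchanged.
Natural join on dept: {(cs, 1460, 1460), (cs, 1460, 230), (cs, 1460, 2870), (cs, 1460, 700), (cs, 230, 1460), (cs, 230, 230), (cs, 230, 2870), (cs, 230, 700), (cs, 2870, 1460), (cs, 2870, 230), (cs, 2870, 2870), (cs, 2870, 700), (cs, 700, 1460), (cs, 700, 230), (cs, 700, 2870), (cs, 700, 700), (x1, 1200, 1200), (x1, 1200, 4340), (x1, 1200, 6740), (x1, 1200, 690), (x1, 4340, 1200), (x1, 4340, 4340), (x1, 4340, 6740), (x1, 4340, 690), (x1, 6740, 1200), (x1, 6740, 4340), (x1, 6740, 6740), (x1, 6740, 690), (x1, 690, 1200), (x1, 690, 4340), (x1, 690, 6740), (x1, 690, 690)}
Apply σ_{budget > budget2}; surviving tuples: {(cs, 1460, 230), (cs, 1460, 700), (cs, 2870, 1460), (cs, 2870, 230), (cs, 2870, 700), (cs, 700, 230), (x1, 1200, 690), (x1, 4340, 1200), (x1, 4340, 690), (x1, 6740, 1200), (x1, 6740, 4340), (x1, 6740, 690)}
π_{dept, budget2} gives {(cs, 1460), (cs, 230), (cs, 700), (x1, 1200), (x1, 4340), (x1, 690)} (6 duplicate(s) eliminated).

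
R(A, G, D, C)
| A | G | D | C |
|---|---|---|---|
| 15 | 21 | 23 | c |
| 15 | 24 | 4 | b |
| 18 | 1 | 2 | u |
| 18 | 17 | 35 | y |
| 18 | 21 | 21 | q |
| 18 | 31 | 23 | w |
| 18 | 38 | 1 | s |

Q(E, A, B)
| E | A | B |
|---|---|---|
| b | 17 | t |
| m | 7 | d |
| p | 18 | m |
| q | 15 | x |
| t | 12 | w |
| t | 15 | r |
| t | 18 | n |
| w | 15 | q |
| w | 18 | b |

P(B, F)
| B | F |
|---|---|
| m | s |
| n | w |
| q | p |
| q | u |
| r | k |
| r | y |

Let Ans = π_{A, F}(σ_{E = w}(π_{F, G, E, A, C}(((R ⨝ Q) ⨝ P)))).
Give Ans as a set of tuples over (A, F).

Natural join on A: {(15, 21, 23, c, q, x), (15, 21, 23, c, t, r), (15, 21, 23, c, w, q), (15, 24, 4, b, q, x), (15, 24, 4, b, t, r), (15, 24, 4, b, w, q), (18, 1, 2, u, p, m), (18, 1, 2, u, t, n), (18, 1, 2, u, w, b), (18, 17, 35, y, p, m), (18, 17, 35, y, t, n), (18, 17, 35, y, w, b), (18, 21, 21, q, p, m), (18, 21, 21, q, t, n), (18, 21, 21, q, w, b), (18, 31, 23, w, p, m), (18, 31, 23, w, t, n), (18, 31, 23, w, w, b), (18, 38, 1, s, p, m), (18, 38, 1, s, t, n), (18, 38, 1, s, w, b)}
Natural join on B: {(15, 21, 23, c, t, r, k), (15, 21, 23, c, t, r, y), (15, 21, 23, c, w, q, p), (15, 21, 23, c, w, q, u), (15, 24, 4, b, t, r, k), (15, 24, 4, b, t, r, y), (15, 24, 4, b, w, q, p), (15, 24, 4, b, w, q, u), (18, 1, 2, u, p, m, s), (18, 1, 2, u, t, n, w), (18, 17, 35, y, p, m, s), (18, 17, 35, y, t, n, w), (18, 21, 21, q, p, m, s), (18, 21, 21, q, t, n, w), (18, 31, 23, w, p, m, s), (18, 31, 23, w, t, n, w), (18, 38, 1, s, p, m, s), (18, 38, 1, s, t, n, w)}
π_{F, G, E, A, C} gives {(k, 21, t, 15, c), (k, 24, t, 15, b), (p, 21, w, 15, c), (p, 24, w, 15, b), (s, 1, p, 18, u), (s, 17, p, 18, y), (s, 21, p, 18, q), (s, 31, p, 18, w), (s, 38, p, 18, s), (u, 21, w, 15, c), (u, 24, w, 15, b), (w, 1, t, 18, u), (w, 17, t, 18, y), (w, 21, t, 18, q), (w, 31, t, 18, w), (w, 38, t, 18, s), (y, 21, t, 15, c), (y, 24, t, 15, b)}.
Filtering on E = w leaves {(p, 21, w, 15, c), (p, 24, w, 15, b), (u, 21, w, 15, c), (u, 24, w, 15, b)}.
π_{A, F} gives {(15, p), (15, u)} (2 duplicate(s) eliminated).

{(15, p), (15, u)}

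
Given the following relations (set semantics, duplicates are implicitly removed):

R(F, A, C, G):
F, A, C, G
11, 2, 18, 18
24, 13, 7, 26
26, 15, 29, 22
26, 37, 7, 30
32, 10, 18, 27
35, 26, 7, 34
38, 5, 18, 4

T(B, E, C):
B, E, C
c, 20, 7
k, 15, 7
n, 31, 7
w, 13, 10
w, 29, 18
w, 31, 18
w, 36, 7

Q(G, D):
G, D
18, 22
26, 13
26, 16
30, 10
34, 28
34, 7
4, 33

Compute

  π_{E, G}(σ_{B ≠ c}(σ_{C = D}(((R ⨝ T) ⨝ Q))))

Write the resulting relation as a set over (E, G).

{(15, 34), (31, 34), (36, 34)}

R ⋈ T (natural join on C): {(11, 2, 18, 18, w, 29), (11, 2, 18, 18, w, 31), (24, 13, 7, 26, c, 20), (24, 13, 7, 26, k, 15), (24, 13, 7, 26, n, 31), (24, 13, 7, 26, w, 36), (26, 37, 7, 30, c, 20), (26, 37, 7, 30, k, 15), (26, 37, 7, 30, n, 31), (26, 37, 7, 30, w, 36), (32, 10, 18, 27, w, 29), (32, 10, 18, 27, w, 31), (35, 26, 7, 34, c, 20), (35, 26, 7, 34, k, 15), (35, 26, 7, 34, n, 31), (35, 26, 7, 34, w, 36), (38, 5, 18, 4, w, 29), (38, 5, 18, 4, w, 31)}
(R ⨝ T) ⋈ Q (natural join on G): {(11, 2, 18, 18, w, 29, 22), (11, 2, 18, 18, w, 31, 22), (24, 13, 7, 26, c, 20, 13), (24, 13, 7, 26, c, 20, 16), (24, 13, 7, 26, k, 15, 13), (24, 13, 7, 26, k, 15, 16), (24, 13, 7, 26, n, 31, 13), (24, 13, 7, 26, n, 31, 16), (24, 13, 7, 26, w, 36, 13), (24, 13, 7, 26, w, 36, 16), (26, 37, 7, 30, c, 20, 10), (26, 37, 7, 30, k, 15, 10), (26, 37, 7, 30, n, 31, 10), (26, 37, 7, 30, w, 36, 10), (35, 26, 7, 34, c, 20, 28), (35, 26, 7, 34, c, 20, 7), (35, 26, 7, 34, k, 15, 28), (35, 26, 7, 34, k, 15, 7), (35, 26, 7, 34, n, 31, 28), (35, 26, 7, 34, n, 31, 7), (35, 26, 7, 34, w, 36, 28), (35, 26, 7, 34, w, 36, 7), (38, 5, 18, 4, w, 29, 33), (38, 5, 18, 4, w, 31, 33)}
Selection C = D: {(35, 26, 7, 34, c, 20, 7), (35, 26, 7, 34, k, 15, 7), (35, 26, 7, 34, n, 31, 7), (35, 26, 7, 34, w, 36, 7)}
Selection B ≠ c: {(35, 26, 7, 34, k, 15, 7), (35, 26, 7, 34, n, 31, 7), (35, 26, 7, 34, w, 36, 7)}
Projecting to E, G: {(15, 34), (31, 34), (36, 34)}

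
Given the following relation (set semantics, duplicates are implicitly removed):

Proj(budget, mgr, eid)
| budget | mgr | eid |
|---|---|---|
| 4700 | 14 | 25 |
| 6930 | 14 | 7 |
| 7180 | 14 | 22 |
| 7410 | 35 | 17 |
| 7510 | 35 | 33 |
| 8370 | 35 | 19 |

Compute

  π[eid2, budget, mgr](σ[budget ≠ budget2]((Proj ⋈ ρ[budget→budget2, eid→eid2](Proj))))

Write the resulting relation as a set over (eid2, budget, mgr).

{(17, 7510, 35), (17, 8370, 35), (19, 7410, 35), (19, 7510, 35), (22, 4700, 14), (22, 6930, 14), (25, 6930, 14), (25, 7180, 14), (33, 7410, 35), (33, 8370, 35), (7, 4700, 14), (7, 7180, 14)}

ρ[budget→budget2, eid→eid2]: schema becomes (budget2, mgr, eid2); tuples unchanged.
Proj ⋈ ρ[budget→budget2, eid→eid2](Proj) (natural join on mgr): {(4700, 14, 25, 4700, 25), (4700, 14, 25, 6930, 7), (4700, 14, 25, 7180, 22), (6930, 14, 7, 4700, 25), (6930, 14, 7, 6930, 7), (6930, 14, 7, 7180, 22), (7180, 14, 22, 4700, 25), (7180, 14, 22, 6930, 7), (7180, 14, 22, 7180, 22), (7410, 35, 17, 7410, 17), (7410, 35, 17, 7510, 33), (7410, 35, 17, 8370, 19), (7510, 35, 33, 7410, 17), (7510, 35, 33, 7510, 33), (7510, 35, 33, 8370, 19), (8370, 35, 19, 7410, 17), (8370, 35, 19, 7510, 33), (8370, 35, 19, 8370, 19)}
Filtering on budget ≠ budget2 leaves {(4700, 14, 25, 6930, 7), (4700, 14, 25, 7180, 22), (6930, 14, 7, 4700, 25), (6930, 14, 7, 7180, 22), (7180, 14, 22, 4700, 25), (7180, 14, 22, 6930, 7), (7410, 35, 17, 7510, 33), (7410, 35, 17, 8370, 19), (7510, 35, 33, 7410, 17), (7510, 35, 33, 8370, 19), (8370, 35, 19, 7410, 17), (8370, 35, 19, 7510, 33)}.
π[eid2, budget, mgr]: project onto (eid2, budget, mgr) → {(17, 7510, 35), (17, 8370, 35), (19, 7410, 35), (19, 7510, 35), (22, 4700, 14), (22, 6930, 14), (25, 6930, 14), (25, 7180, 14), (33, 7410, 35), (33, 8370, 35), (7, 4700, 14), (7, 7180, 14)}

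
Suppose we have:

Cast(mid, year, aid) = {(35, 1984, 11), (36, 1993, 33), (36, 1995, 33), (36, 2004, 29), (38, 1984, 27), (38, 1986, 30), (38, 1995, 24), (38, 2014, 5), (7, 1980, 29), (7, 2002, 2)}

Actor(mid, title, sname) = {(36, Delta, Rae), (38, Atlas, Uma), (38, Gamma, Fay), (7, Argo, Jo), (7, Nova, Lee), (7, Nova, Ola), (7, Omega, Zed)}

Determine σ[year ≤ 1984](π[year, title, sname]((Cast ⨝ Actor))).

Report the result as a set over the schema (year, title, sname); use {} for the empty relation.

{(1980, Argo, Jo), (1980, Nova, Lee), (1980, Nova, Ola), (1980, Omega, Zed), (1984, Atlas, Uma), (1984, Gamma, Fay)}

Cast ⋈ Actor (natural join on mid): {(36, 1993, 33, Delta, Rae), (36, 1995, 33, Delta, Rae), (36, 2004, 29, Delta, Rae), (38, 1984, 27, Atlas, Uma), (38, 1984, 27, Gamma, Fay), (38, 1986, 30, Atlas, Uma), (38, 1986, 30, Gamma, Fay), (38, 1995, 24, Atlas, Uma), (38, 1995, 24, Gamma, Fay), (38, 2014, 5, Atlas, Uma), (38, 2014, 5, Gamma, Fay), (7, 1980, 29, Argo, Jo), (7, 1980, 29, Nova, Lee), (7, 1980, 29, Nova, Ola), (7, 1980, 29, Omega, Zed), (7, 2002, 2, Argo, Jo), (7, 2002, 2, Nova, Lee), (7, 2002, 2, Nova, Ola), (7, 2002, 2, Omega, Zed)}
Keep only column(s) year, title, sname: {(1980, Argo, Jo), (1980, Nova, Lee), (1980, Nova, Ola), (1980, Omega, Zed), (1984, Atlas, Uma), (1984, Gamma, Fay), (1986, Atlas, Uma), (1986, Gamma, Fay), (1993, Delta, Rae), (1995, Atlas, Uma), (1995, Delta, Rae), (1995, Gamma, Fay), (2002, Argo, Jo), (2002, Nova, Lee), (2002, Nova, Ola), (2002, Omega, Zed), (2004, Delta, Rae), (2014, Atlas, Uma), (2014, Gamma, Fay)}
Selection year ≤ 1984: {(1980, Argo, Jo), (1980, Nova, Lee), (1980, Nova, Ola), (1980, Omega, Zed), (1984, Atlas, Uma), (1984, Gamma, Fay)}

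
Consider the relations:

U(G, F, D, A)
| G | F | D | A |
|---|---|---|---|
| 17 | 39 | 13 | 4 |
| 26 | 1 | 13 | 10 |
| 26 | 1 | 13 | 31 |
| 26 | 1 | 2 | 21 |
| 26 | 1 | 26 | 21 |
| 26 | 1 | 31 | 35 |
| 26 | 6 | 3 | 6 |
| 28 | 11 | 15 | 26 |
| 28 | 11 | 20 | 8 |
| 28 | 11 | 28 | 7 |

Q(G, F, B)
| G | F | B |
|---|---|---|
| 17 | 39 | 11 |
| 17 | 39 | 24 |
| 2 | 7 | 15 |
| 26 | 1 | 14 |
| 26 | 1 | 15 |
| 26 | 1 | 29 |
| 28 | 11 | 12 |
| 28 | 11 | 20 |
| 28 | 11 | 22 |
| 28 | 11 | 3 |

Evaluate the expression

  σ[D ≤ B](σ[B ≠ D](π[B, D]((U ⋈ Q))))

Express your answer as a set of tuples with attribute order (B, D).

{(14, 13), (14, 2), (15, 13), (15, 2), (20, 15), (22, 15), (22, 20), (24, 13), (29, 13), (29, 2), (29, 26)}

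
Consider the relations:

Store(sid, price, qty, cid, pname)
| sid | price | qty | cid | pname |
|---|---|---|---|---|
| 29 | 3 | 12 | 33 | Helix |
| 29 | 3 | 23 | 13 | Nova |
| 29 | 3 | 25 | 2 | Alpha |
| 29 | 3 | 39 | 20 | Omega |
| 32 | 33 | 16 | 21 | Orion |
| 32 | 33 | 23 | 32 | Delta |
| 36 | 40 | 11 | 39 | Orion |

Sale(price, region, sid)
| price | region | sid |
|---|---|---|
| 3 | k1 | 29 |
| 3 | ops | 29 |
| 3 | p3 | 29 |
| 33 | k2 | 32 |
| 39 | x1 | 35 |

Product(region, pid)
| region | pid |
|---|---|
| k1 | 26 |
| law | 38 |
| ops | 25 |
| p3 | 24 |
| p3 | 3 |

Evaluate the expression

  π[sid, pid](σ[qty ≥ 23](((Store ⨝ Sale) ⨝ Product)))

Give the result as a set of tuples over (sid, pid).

{(29, 24), (29, 25), (29, 26), (29, 3)}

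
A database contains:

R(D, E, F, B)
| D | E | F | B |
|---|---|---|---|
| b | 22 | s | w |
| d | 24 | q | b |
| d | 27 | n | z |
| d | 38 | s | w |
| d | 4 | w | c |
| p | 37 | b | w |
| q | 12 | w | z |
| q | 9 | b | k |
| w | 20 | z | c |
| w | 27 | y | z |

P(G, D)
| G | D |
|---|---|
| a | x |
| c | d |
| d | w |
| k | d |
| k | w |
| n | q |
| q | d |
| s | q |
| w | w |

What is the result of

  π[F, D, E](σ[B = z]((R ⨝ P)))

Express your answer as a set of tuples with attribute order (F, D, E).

{(n, d, 27), (w, q, 12), (y, w, 27)}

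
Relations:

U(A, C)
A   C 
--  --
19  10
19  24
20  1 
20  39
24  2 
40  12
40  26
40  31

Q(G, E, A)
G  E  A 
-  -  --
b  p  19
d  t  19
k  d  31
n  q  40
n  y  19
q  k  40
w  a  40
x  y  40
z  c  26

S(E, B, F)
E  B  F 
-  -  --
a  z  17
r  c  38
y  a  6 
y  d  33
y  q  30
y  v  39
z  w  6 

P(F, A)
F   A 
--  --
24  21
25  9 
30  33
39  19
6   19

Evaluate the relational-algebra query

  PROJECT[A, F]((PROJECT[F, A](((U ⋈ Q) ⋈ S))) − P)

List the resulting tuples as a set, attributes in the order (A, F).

Natural join on A: {(19, 10, b, p), (19, 10, d, t), (19, 10, n, y), (19, 24, b, p), (19, 24, d, t), (19, 24, n, y), (40, 12, n, q), (40, 12, q, k), (40, 12, w, a), (40, 12, x, y), (40, 26, n, q), (40, 26, q, k), (40, 26, w, a), (40, 26, x, y), (40, 31, n, q), (40, 31, q, k), (40, 31, w, a), (40, 31, x, y)}
Natural join on E: {(19, 10, n, y, a, 6), (19, 10, n, y, d, 33), (19, 10, n, y, q, 30), (19, 10, n, y, v, 39), (19, 24, n, y, a, 6), (19, 24, n, y, d, 33), (19, 24, n, y, q, 30), (19, 24, n, y, v, 39), (40, 12, w, a, z, 17), (40, 12, x, y, a, 6), (40, 12, x, y, d, 33), (40, 12, x, y, q, 30), (40, 12, x, y, v, 39), (40, 26, w, a, z, 17), (40, 26, x, y, a, 6), (40, 26, x, y, d, 33), (40, 26, x, y, q, 30), (40, 26, x, y, v, 39), (40, 31, w, a, z, 17), (40, 31, x, y, a, 6), (40, 31, x, y, d, 33), (40, 31, x, y, q, 30), (40, 31, x, y, v, 39)}
Keep only column(s) F, A (14 duplicate(s) eliminated): {(17, 40), (30, 19), (30, 40), (33, 19), (33, 40), (39, 19), (39, 40), (6, 19), (6, 40)}
Taking the difference: {(17, 40), (30, 19), (30, 40), (33, 19), (33, 40), (39, 40), (6, 40)}
Keep only column(s) A, F: {(19, 30), (19, 33), (40, 17), (40, 30), (40, 33), (40, 39), (40, 6)}

{(19, 30), (19, 33), (40, 17), (40, 30), (40, 33), (40, 39), (40, 6)}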